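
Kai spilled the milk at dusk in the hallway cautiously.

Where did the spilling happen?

in the hallway

'in the hallway' marks the location of the spilling event.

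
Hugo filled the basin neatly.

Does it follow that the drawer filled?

Nothing is said about any drawer; only the basin is affected.

no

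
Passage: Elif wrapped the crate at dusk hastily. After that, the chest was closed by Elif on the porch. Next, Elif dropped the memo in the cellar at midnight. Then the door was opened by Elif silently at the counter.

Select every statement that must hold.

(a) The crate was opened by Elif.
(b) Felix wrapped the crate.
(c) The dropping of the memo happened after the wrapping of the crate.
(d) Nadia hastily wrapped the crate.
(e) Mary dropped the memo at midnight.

(a) Not entailed — Elif opened the door, not the crate; the crate belongs to the wrapping event.
(b) Not entailed — the passage has Elif wrapping the crate, not Felix.
(c) Entailed — the narrative places the wrapping before the dropping.
(d) Not entailed — the passage has Elif wrapping the crate, not Nadia.
(e) Not entailed — the passage has Elif dropping the memo, not Mary.

(c)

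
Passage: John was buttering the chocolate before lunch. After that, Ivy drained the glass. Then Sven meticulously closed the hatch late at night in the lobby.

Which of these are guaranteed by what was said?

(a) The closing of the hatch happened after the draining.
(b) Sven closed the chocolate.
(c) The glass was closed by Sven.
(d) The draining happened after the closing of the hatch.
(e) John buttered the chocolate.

(a)

(a) Entailed — the narrative places the draining before the closing.
(b) Not entailed — Sven closed the hatch, not the chocolate; the chocolate belongs to the buttering event.
(c) Not entailed — Sven closed the hatch, not the glass; the glass belongs to the draining event.
(d) Not entailed — the narrative places the draining before the closing, not after.
(e) Not entailed — 'was buttering' is progressive on an accomplishment; it does not entail the completed 'buttered'.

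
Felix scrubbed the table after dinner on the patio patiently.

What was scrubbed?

'the table' marks the patient of the scrubbing event.

the table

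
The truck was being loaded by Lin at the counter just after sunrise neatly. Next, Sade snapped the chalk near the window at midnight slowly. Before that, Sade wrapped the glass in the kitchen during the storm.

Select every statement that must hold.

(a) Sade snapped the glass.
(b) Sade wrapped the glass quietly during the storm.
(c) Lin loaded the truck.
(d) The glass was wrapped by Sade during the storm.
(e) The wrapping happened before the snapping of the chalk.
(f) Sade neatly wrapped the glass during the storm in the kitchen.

(a) Not entailed — Sade snapped the chalk, not the glass; the glass belongs to the wrapping event.
(b) Not entailed — 'quietly' adds information not in the original event.
(c) Not entailed — 'was loading' is progressive on an accomplishment; it does not entail the completed 'loaded'.
(d) Entailed — the original entails any weakening of itself; this just drops 'in the kitchen'.
(e) Entailed — the narrative places the wrapping before the snapping.
(f) Not entailed — 'neatly' adds information not in the original event.

(d), (e)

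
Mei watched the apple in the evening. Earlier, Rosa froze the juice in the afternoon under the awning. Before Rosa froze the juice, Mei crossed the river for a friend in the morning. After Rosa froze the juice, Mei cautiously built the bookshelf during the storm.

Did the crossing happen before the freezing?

The narrative orders the crossing before the freezing.

yes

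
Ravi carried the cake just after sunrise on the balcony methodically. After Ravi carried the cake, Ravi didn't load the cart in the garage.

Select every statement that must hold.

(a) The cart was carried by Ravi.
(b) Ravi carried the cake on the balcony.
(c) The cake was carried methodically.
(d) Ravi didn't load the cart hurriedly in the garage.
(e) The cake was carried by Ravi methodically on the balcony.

(a) Not entailed — Ravi carried the cake, not the cart; the cart belongs to the loading event.
(b) Entailed — every conjunct here is already in the original carrying event.
(c) Entailed — dropping 'just after sunrise', 'on the balcony' and generalizing the agent leaves a sub-description the original still satisfies.
(d) Entailed — under negation, adding a further restriction is entailed: if no such loading event occurred, none occurred hurriedly either.
(e) Entailed — this follows by dropping conjuncts from the carrying event's description.

(b), (c), (d), (e)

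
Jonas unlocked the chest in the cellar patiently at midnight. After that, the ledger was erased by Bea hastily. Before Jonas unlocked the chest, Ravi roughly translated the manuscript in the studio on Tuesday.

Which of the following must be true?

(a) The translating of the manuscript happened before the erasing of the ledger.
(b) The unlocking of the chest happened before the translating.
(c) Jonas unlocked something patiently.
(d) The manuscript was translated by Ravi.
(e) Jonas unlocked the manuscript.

(a) Entailed — the narrative places the translating before the erasing.
(b) Not entailed — the narrative places the translating before the unlocking, not after.
(c) Entailed — dropping 'in the cellar', 'at midnight' and generalizing the patient leaves a sub-description the original still satisfies.
(d) Entailed — the original entails any weakening of itself; this just drops 'in the studio', 'roughly', 'on Tuesday'.
(e) Not entailed — Jonas unlocked the chest, not the manuscript; the manuscript belongs to the translating event.

(a), (c), (d)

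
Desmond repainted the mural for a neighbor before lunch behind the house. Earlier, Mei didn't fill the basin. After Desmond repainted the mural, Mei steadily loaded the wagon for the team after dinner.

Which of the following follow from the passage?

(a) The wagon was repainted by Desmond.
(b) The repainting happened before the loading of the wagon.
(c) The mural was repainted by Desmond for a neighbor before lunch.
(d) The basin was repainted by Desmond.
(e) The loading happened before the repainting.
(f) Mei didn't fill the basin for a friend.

(a) Not entailed — Desmond repainted the mural, not the wagon; the wagon belongs to the loading event.
(b) Entailed — the narrative places the repainting before the loading.
(c) Entailed — the original entails any weakening of itself; this just drops 'behind the house'.
(d) Not entailed — Desmond repainted the mural, not the basin; the basin belongs to the filling event.
(e) Not entailed — the narrative places the repainting before the loading, not after.
(f) Entailed — under negation, adding a further restriction is entailed: if no such filling event occurred, none occurred for a friend either.

(b), (c), (f)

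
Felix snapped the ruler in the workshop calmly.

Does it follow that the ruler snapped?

'Felix snapped the ruler' is the causative; it entails the inchoative 'the ruler snapped'.

yes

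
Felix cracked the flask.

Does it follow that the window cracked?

no

Nothing is said about any window; only the flask is affected.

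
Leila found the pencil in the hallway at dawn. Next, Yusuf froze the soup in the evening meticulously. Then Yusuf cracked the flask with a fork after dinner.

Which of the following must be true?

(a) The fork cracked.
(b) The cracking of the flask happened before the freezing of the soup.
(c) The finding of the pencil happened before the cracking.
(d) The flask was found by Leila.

(a) Not entailed — the flask is what cracked, not the fork.
(b) Not entailed — the narrative places the freezing before the cracking, not after.
(c) Entailed — the narrative places the finding before the cracking.
(d) Not entailed — Leila found the pencil, not the flask; the flask belongs to the cracking event.

(c)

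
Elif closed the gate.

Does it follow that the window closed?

Nothing is said about any window; only the gate is affected.

no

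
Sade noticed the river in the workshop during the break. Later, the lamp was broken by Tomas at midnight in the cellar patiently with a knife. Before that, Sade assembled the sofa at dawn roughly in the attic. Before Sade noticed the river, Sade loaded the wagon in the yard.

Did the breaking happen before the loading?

no

The narrative orders the loading before the breaking.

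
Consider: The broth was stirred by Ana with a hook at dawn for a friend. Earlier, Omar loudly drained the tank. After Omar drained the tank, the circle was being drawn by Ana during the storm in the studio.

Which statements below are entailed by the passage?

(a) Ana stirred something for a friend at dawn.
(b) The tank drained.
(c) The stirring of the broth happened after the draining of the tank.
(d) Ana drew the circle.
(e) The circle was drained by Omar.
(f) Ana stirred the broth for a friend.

(a), (b), (c), (f)

(a) Entailed — dropping 'with a hook' and generalizing the patient leaves a sub-description the original still satisfies.
(b) Entailed — 'Omar drained the tank' is causative; it entails the inchoative 'the tank drained'.
(c) Entailed — the narrative places the draining before the stirring.
(d) Not entailed — 'was drawing' is progressive on an accomplishment; it does not entail the completed 'drew'.
(e) Not entailed — Omar drained the tank, not the circle; the circle belongs to the drawing event.
(f) Entailed — dropping 'at dawn', 'with a hook' leaves a sub-description the original still satisfies.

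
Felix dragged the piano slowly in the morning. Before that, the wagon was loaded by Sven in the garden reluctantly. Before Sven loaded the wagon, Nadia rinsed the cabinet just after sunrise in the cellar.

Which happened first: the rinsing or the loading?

the rinsing

The connectives place the rinsing before the loading.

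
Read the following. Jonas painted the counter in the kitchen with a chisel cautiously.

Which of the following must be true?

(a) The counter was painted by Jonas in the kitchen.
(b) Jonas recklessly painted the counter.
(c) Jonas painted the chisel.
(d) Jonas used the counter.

(a)

(a) Entailed — this follows by dropping conjuncts from the painting event's description.
(b) Not entailed — 'recklessly' adds a manner not in (and inconsistent with) the original.
(c) Not entailed — the chisel is the instrument, not what was painted.
(d) Not entailed — the counter is the patient, not an instrument — Jonas used a chisel.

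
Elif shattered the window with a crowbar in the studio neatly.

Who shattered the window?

Elif

'Elif' marks the agent of the shattering event.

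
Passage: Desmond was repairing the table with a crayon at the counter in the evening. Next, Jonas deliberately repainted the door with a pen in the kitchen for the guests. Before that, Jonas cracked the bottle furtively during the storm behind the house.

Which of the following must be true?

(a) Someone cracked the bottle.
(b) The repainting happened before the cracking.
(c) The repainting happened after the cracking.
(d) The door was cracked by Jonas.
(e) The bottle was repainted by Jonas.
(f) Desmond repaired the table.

(a) Entailed — the original entails any weakening of itself; this just drops 'behind the house', 'during the storm', 'furtively' and generalizes the agent.
(b) Not entailed — the narrative places the cracking before the repainting, not after.
(c) Entailed — the narrative places the cracking before the repainting.
(d) Not entailed — Jonas cracked the bottle, not the door; the door belongs to the repainting event.
(e) Not entailed — Jonas repainted the door, not the bottle; the bottle belongs to the cracking event.
(f) Not entailed — 'was repairing' is progressive on an accomplishment; it does not entail the completed 'repaired'.

(a), (c)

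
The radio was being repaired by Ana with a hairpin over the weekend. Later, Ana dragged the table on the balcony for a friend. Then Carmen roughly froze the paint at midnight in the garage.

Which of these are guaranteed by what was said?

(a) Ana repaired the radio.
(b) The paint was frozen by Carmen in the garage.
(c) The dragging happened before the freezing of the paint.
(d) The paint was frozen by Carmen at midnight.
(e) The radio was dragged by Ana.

(b), (c), (d)

(a) Not entailed — 'was repairing' is progressive on an accomplishment; it does not entail the completed 'repaired'.
(b) Entailed — dropping 'roughly', 'at midnight' leaves a sub-description the original still satisfies.
(c) Entailed — the narrative places the dragging before the freezing.
(d) Entailed — dropping 'roughly', 'in the garage' leaves a sub-description the original still satisfies.
(e) Not entailed — Ana dragged the table, not the radio; the radio belongs to the repairing event.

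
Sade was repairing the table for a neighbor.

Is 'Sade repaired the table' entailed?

'was repairing' is progressive; for an accomplishment like 'repair the table', it doesn't entail completion.

no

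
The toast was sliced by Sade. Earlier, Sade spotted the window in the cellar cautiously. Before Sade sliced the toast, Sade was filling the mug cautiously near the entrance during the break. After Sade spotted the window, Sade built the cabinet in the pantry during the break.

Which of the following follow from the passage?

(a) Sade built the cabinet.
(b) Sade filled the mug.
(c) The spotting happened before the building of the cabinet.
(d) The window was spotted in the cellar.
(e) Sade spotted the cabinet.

(a), (c), (d)

(a) Entailed — this follows by dropping conjuncts from the building event's description.
(b) Not entailed — 'was filling' is progressive on an accomplishment; it does not entail the completed 'filled'.
(c) Entailed — the narrative places the spotting before the building.
(d) Entailed — this follows by dropping conjuncts from the spotting event's description.
(e) Not entailed — Sade spotted the window, not the cabinet; the cabinet belongs to the building event.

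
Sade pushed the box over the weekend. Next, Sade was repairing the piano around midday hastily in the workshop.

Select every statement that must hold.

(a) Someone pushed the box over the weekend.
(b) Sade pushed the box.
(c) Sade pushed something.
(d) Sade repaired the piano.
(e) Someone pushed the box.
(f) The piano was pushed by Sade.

(a), (b), (c), (e)

(a) Entailed — every conjunct here is already in the original pushing event.
(b) Entailed — every conjunct here is already in the original pushing event.
(c) Entailed — dropping 'over the weekend' and generalizing the patient leaves a sub-description the original still satisfies.
(d) Not entailed — 'was repairing' is progressive on an accomplishment; it does not entail the completed 'repaired'.
(e) Entailed — dropping 'over the weekend' and generalizing the agent leaves a sub-description the original still satisfies.
(f) Not entailed — Sade pushed the box, not the piano; the piano belongs to the repairing event.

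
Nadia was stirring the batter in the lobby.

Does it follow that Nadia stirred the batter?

yes

'stir' is atelic; if Nadia was stirring the batter, then Nadia stirred the batter (for some time).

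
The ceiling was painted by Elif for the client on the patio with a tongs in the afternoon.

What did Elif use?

a tongs

'with a tongs' marks the instrument of the painting event.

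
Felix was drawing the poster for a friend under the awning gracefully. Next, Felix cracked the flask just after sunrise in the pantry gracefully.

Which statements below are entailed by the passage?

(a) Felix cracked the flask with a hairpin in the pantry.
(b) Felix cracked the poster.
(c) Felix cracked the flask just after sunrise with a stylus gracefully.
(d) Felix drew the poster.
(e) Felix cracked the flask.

(e)

(a) Not entailed — 'with a hairpin' adds information not in the original event.
(b) Not entailed — Felix cracked the flask, not the poster; the poster belongs to the drawing event.
(c) Not entailed — 'with a stylus' adds information not in the original event.
(d) Not entailed — 'was drawing' is progressive on an accomplishment; it does not entail the completed 'drew'.
(e) Entailed — dropping 'in the pantry', 'gracefully', 'just after sunrise' leaves a sub-description the original still satisfies.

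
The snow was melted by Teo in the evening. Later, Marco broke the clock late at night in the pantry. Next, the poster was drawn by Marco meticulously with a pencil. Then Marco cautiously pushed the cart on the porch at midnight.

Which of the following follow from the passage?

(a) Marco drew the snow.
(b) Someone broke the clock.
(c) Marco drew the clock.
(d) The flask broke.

(b)

(a) Not entailed — Marco drew the poster, not the snow; the snow belongs to the melting event.
(b) Entailed — this follows by dropping conjuncts from the breaking event's description.
(c) Not entailed — Marco drew the poster, not the clock; the clock belongs to the breaking event.
(d) Not entailed — the clock is what broke, not the flask.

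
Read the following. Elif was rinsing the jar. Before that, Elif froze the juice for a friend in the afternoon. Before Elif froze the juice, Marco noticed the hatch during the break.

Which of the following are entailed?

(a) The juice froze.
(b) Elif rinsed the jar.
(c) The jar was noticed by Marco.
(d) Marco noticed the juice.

(a) Entailed — 'Elif froze the juice' is causative; it entails the inchoative 'the juice froze'.
(b) Entailed — 'rinse' is an activity; 'was rinsing' entails that some rinsing happened, so 'rinsed' holds.
(c) Not entailed — Marco noticed the hatch, not the jar; the jar belongs to the rinsing event.
(d) Not entailed — Marco noticed the hatch, not the juice; the juice belongs to the freezing event.

(a), (b)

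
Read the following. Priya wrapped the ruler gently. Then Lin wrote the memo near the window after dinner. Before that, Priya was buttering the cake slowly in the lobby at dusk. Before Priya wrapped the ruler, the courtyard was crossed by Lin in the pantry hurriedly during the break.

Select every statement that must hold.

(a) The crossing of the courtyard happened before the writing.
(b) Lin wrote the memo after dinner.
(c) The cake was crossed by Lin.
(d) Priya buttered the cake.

(a), (b)

(a) Entailed — the narrative places the crossing before the writing.
(b) Entailed — every conjunct here is already in the original writing event.
(c) Not entailed — Lin crossed the courtyard, not the cake; the cake belongs to the buttering event.
(d) Not entailed — 'was buttering' is progressive on an accomplishment; it does not entail the completed 'buttered'.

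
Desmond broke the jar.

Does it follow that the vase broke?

no

Nothing is said about any vase; only the jar is affected.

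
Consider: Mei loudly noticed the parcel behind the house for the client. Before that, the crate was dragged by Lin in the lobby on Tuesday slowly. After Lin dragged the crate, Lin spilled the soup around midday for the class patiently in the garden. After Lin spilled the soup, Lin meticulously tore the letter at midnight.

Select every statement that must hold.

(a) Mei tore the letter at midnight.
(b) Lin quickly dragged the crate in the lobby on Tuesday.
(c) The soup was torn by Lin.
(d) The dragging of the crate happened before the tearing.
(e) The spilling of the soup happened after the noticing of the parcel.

(d)

(a) Not entailed — the passage has Lin tearing the letter, not Mei.
(b) Not entailed — 'quickly' adds a manner not in (and inconsistent with) the original.
(c) Not entailed — Lin tore the letter, not the soup; the soup belongs to the spilling event.
(d) Entailed — the narrative places the dragging before the tearing.
(e) Not entailed — the narrative doesn't order the noticing relative to the spilling.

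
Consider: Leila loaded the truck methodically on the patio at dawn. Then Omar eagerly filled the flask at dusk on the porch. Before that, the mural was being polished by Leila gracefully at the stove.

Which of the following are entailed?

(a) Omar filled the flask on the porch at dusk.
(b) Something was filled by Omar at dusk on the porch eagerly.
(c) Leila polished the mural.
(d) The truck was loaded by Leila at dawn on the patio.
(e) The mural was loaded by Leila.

(a), (b), (c), (d)

(a) Entailed — the original entails any weakening of itself; this just drops 'eagerly'.
(b) Entailed — every conjunct here is already in the original filling event.
(c) Entailed — 'polish' is an activity; 'was polishing' entails that some polishing happened, so 'polished' holds.
(d) Entailed — every conjunct here is already in the original loading event.
(e) Not entailed — Leila loaded the truck, not the mural; the mural belongs to the polishing event.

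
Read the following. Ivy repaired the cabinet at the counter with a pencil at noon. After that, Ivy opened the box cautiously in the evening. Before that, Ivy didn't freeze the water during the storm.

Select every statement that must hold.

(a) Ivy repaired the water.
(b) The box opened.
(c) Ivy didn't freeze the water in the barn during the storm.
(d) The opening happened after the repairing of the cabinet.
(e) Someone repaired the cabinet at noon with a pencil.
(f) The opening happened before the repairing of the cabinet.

(b), (c), (d), (e)

(a) Not entailed — Ivy repaired the cabinet, not the water; the water belongs to the freezing event.
(b) Entailed — 'Ivy opened the box' is causative; it entails the inchoative 'the box opened'.
(c) Entailed — under negation, adding a further restriction is entailed: if no such freezing event occurred, none occurred in the barn either.
(d) Entailed — the narrative places the repairing before the opening.
(e) Entailed — dropping 'at the counter' and generalizing the agent leaves a sub-description the original still satisfies.
(f) Not entailed — the narrative places the repairing before the opening, not after.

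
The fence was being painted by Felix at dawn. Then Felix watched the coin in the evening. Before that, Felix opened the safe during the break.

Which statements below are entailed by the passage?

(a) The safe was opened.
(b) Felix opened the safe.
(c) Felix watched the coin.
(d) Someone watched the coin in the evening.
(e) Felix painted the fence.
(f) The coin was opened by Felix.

(a) Entailed — every conjunct here is already in the original opening event.
(b) Entailed — every conjunct here is already in the original opening event.
(c) Entailed — the original entails any weakening of itself; this just drops 'in the evening'.
(d) Entailed — the original entails any weakening of itself; this just generalizes the agent.
(e) Not entailed — 'was painting' is progressive on an accomplishment; it does not entail the completed 'painted'.
(f) Not entailed — Felix opened the safe, not the coin; the coin belongs to the watching event.

(a), (b), (c), (d)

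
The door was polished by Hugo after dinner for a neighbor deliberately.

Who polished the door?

Hugo

'Hugo' marks the agent of the polishing event.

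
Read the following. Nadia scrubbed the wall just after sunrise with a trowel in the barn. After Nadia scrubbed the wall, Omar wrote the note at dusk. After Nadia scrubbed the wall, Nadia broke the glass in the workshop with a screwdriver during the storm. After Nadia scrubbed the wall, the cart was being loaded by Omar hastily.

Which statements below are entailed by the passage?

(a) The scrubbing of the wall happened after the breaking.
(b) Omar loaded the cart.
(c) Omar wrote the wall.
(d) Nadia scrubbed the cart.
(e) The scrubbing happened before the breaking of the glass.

(a) Not entailed — the narrative places the scrubbing before the breaking, not after.
(b) Not entailed — 'was loading' is progressive on an accomplishment; it does not entail the completed 'loaded'.
(c) Not entailed — Omar wrote the note, not the wall; the wall belongs to the scrubbing event.
(d) Not entailed — Nadia scrubbed the wall, not the cart; the cart belongs to the loading event.
(e) Entailed — the narrative places the scrubbing before the breaking.

(e)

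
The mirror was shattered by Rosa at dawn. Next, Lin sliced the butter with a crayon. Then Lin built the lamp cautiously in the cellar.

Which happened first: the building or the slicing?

The connectives place the slicing before the building.

the slicing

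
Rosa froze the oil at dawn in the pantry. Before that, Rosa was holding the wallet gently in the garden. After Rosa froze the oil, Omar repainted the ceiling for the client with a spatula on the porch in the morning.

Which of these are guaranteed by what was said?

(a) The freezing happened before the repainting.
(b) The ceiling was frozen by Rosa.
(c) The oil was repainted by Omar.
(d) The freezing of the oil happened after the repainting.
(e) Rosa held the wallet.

(a) Entailed — the narrative places the freezing before the repainting.
(b) Not entailed — Rosa froze the oil, not the ceiling; the ceiling belongs to the repainting event.
(c) Not entailed — Omar repainted the ceiling, not the oil; the oil belongs to the freezing event.
(d) Not entailed — the narrative places the freezing before the repainting, not after.
(e) Entailed — 'hold' is an activity; 'was holding' entails that some holding happened, so 'held' holds.

(a), (e)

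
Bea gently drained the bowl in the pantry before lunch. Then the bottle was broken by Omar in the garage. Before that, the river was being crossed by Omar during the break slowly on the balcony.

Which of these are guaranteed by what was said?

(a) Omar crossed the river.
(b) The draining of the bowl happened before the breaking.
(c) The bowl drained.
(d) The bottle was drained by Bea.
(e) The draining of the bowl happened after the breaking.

(b), (c)

(a) Not entailed — 'was crossing' is progressive on an accomplishment; it does not entail the completed 'crossed'.
(b) Entailed — the narrative places the draining before the breaking.
(c) Entailed — 'Bea drained the bowl' is causative; it entails the inchoative 'the bowl drained'.
(d) Not entailed — Bea drained the bowl, not the bottle; the bottle belongs to the breaking event.
(e) Not entailed — the narrative places the draining before the breaking, not after.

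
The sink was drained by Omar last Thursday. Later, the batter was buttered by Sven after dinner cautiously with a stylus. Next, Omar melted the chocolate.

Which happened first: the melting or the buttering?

the buttering

The connectives place the buttering before the melting.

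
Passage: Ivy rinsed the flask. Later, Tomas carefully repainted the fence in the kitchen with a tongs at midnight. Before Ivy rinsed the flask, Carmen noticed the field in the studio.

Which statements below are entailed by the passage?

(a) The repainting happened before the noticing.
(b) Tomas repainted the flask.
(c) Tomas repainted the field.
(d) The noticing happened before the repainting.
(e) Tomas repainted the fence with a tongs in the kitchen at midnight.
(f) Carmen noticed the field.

(d), (e), (f)

(a) Not entailed — the narrative places the noticing before the repainting, not after.
(b) Not entailed — Tomas repainted the fence, not the flask; the flask belongs to the rinsing event.
(c) Not entailed — Tomas repainted the fence, not the field; the field belongs to the noticing event.
(d) Entailed — the narrative places the noticing before the repainting.
(e) Entailed — the original entails any weakening of itself; this just drops 'carefully'.
(f) Entailed — the original entails any weakening of itself; this just drops 'in the studio'.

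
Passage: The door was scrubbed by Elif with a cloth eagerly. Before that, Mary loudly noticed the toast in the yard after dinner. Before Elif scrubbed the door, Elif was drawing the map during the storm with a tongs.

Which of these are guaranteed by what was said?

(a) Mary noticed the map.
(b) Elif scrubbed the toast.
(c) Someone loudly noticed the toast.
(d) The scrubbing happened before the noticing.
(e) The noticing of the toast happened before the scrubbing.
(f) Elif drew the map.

(c), (e)

(a) Not entailed — Mary noticed the toast, not the map; the map belongs to the drawing event.
(b) Not entailed — Elif scrubbed the door, not the toast; the toast belongs to the noticing event.
(c) Entailed — dropping 'in the yard', 'after dinner' and generalizing the agent leaves a sub-description the original still satisfies.
(d) Not entailed — the narrative places the noticing before the scrubbing, not after.
(e) Entailed — the narrative places the noticing before the scrubbing.
(f) Not entailed — 'was drawing' is progressive on an accomplishment; it does not entail the completed 'drew'.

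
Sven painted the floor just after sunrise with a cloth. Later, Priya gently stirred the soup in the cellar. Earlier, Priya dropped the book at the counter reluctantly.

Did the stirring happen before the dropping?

The narrative orders the dropping before the stirring.

no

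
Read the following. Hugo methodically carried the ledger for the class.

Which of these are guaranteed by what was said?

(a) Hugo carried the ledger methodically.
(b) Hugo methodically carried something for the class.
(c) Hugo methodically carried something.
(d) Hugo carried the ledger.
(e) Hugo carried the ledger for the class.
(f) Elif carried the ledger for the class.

(a), (b), (c), (d), (e)

(a) Entailed — the original entails any weakening of itself; this just drops 'for the class'.
(b) Entailed — every conjunct here is already in the original carrying event.
(c) Entailed — dropping 'for the class' and generalizing the patient leaves a sub-description the original still satisfies.
(d) Entailed — dropping 'methodically', 'for the class' leaves a sub-description the original still satisfies.
(e) Entailed — the original entails any weakening of itself; this just drops 'methodically'.
(f) Not entailed — the passage has Hugo carrying the ledger, not Elif.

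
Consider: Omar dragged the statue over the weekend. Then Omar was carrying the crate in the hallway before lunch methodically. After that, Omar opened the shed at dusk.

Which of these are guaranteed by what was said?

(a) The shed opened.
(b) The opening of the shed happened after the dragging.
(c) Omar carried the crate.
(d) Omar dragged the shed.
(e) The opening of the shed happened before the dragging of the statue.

(a), (b), (c)

(a) Entailed — 'Omar opened the shed' is causative; it entails the inchoative 'the shed opened'.
(b) Entailed — the narrative places the dragging before the opening.
(c) Entailed — 'carry' is an activity; 'was carrying' entails that some carrying happened, so 'carried' holds.
(d) Not entailed — Omar dragged the statue, not the shed; the shed belongs to the opening event.
(e) Not entailed — the narrative places the dragging before the opening, not after.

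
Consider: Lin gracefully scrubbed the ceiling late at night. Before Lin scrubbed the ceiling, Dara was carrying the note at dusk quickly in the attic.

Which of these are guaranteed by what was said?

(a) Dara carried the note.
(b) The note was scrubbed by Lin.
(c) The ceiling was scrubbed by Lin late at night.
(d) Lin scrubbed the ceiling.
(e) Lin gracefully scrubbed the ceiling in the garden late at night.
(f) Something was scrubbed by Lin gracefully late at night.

(a) Entailed — 'carry' is an activity; 'was carrying' entails that some carrying happened, so 'carried' holds.
(b) Not entailed — Lin scrubbed the ceiling, not the note; the note belongs to the carrying event.
(c) Entailed — the original entails any weakening of itself; this just drops 'gracefully'.
(d) Entailed — the original entails any weakening of itself; this just drops 'late at night', 'gracefully'.
(e) Not entailed — 'in the garden' adds information not in the original event.
(f) Entailed — generalizing the patient leaves a sub-description the original still satisfies.

(a), (c), (d), (f)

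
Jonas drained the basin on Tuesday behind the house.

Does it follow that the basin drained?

'Jonas drained the basin' is the causative; it entails the inchoative 'the basin drained'.

yes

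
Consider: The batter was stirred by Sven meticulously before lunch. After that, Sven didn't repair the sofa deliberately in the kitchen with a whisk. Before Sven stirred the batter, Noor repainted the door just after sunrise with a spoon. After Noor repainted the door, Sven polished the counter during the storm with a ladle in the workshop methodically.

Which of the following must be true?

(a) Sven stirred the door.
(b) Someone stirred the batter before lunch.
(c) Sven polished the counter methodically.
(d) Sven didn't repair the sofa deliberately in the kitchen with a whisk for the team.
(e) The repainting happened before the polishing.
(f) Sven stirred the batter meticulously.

(a) Not entailed — Sven stirred the batter, not the door; the door belongs to the repainting event.
(b) Entailed — the original entails any weakening of itself; this just drops 'meticulously' and generalizes the agent.
(c) Entailed — every conjunct here is already in the original polishing event.
(d) Entailed — under negation, adding a further restriction is entailed: if no such repairing event occurred, none occurred for the team either.
(e) Entailed — the narrative places the repainting before the polishing.
(f) Entailed — the original entails any weakening of itself; this just drops 'before lunch'.

(b), (c), (d), (e), (f)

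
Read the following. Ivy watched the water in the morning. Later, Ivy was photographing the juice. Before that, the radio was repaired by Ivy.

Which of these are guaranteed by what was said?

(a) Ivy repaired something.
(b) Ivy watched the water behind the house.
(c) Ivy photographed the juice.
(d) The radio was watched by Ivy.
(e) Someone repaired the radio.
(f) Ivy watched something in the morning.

(a), (e), (f)

(a) Entailed — generalizing the patient leaves a sub-description the original still satisfies.
(b) Not entailed — 'behind the house' adds information not in the original event.
(c) Not entailed — 'was photographing' is progressive on an accomplishment; it does not entail the completed 'photographed'.
(d) Not entailed — Ivy watched the water, not the radio; the radio belongs to the repairing event.
(e) Entailed — every conjunct here is already in the original repairing event.
(f) Entailed — generalizing the patient leaves a sub-description the original still satisfies.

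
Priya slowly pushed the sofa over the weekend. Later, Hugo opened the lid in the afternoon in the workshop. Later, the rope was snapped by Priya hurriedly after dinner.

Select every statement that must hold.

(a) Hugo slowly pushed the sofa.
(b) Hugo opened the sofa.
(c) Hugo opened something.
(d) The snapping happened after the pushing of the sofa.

(a) Not entailed — the passage has Priya pushing the sofa, not Hugo.
(b) Not entailed — Hugo opened the lid, not the sofa; the sofa belongs to the pushing event.
(c) Entailed — dropping 'in the afternoon', 'in the workshop' and generalizing the patient leaves a sub-description the original still satisfies.
(d) Entailed — the narrative places the pushing before the snapping.

(c), (d)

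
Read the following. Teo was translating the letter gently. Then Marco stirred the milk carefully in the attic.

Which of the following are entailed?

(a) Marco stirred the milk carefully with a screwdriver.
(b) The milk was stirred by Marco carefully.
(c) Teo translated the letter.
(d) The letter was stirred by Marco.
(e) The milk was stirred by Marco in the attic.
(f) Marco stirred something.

(b), (e), (f)

(a) Not entailed — 'with a screwdriver' adds information not in the original event.
(b) Entailed — every conjunct here is already in the original stirring event.
(c) Not entailed — 'was translating' is progressive on an accomplishment; it does not entail the completed 'translated'.
(d) Not entailed — Marco stirred the milk, not the letter; the letter belongs to the translating event.
(e) Entailed — the original entails any weakening of itself; this just drops 'carefully'.
(f) Entailed — dropping 'in the attic', 'carefully' and generalizing the patient leaves a sub-description the original still satisfies.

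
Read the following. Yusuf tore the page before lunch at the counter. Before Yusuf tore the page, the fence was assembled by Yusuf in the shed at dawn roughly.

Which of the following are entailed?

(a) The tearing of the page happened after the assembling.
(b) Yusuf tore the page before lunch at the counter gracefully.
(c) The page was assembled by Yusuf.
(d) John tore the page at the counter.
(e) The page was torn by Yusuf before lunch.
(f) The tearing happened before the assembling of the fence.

(a) Entailed — the narrative places the assembling before the tearing.
(b) Not entailed — 'gracefully' adds information not in the original event.
(c) Not entailed — Yusuf assembled the fence, not the page; the page belongs to the tearing event.
(d) Not entailed — the passage has Yusuf tearing the page, not John.
(e) Entailed — dropping 'at the counter' leaves a sub-description the original still satisfies.
(f) Not entailed — the narrative places the assembling before the tearing, not after.

(a), (e)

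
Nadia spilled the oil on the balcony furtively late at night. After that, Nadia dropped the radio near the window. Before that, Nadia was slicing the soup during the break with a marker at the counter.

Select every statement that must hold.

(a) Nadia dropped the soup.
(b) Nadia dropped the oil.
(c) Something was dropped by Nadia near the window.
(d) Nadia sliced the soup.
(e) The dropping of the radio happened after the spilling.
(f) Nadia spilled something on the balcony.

(c), (e), (f)

(a) Not entailed — Nadia dropped the radio, not the soup; the soup belongs to the slicing event.
(b) Not entailed — Nadia dropped the radio, not the oil; the oil belongs to the spilling event.
(c) Entailed — the original entails any weakening of itself; this just generalizes the patient.
(d) Not entailed — 'was slicing' is progressive on an accomplishment; it does not entail the completed 'sliced'.
(e) Entailed — the narrative places the spilling before the dropping.
(f) Entailed — dropping 'late at night', 'furtively' and generalizing the patient leaves a sub-description the original still satisfies.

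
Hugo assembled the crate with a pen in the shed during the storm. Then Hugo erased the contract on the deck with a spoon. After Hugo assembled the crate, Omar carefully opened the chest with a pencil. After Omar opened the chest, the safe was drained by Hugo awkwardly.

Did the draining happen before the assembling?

no

The narrative orders the assembling before the draining.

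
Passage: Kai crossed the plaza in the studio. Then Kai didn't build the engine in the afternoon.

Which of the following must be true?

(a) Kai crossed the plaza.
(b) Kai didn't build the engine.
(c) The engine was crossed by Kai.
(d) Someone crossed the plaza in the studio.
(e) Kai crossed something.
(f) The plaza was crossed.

(a) Entailed — this follows by dropping conjuncts from the crossing event's description.
(b) Not entailed — dropping 'in the afternoon' under negation is not valid — the original leaves open that Kai built the engine some other way.
(c) Not entailed — Kai crossed the plaza, not the engine; the engine belongs to the building event.
(d) Entailed — generalizing the agent leaves a sub-description the original still satisfies.
(e) Entailed — dropping 'in the studio' and generalizing the patient leaves a sub-description the original still satisfies.
(f) Entailed — every conjunct here is already in the original crossing event.

(a), (d), (e), (f)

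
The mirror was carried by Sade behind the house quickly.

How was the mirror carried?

'quickly' marks the manner of the carrying event.

quickly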